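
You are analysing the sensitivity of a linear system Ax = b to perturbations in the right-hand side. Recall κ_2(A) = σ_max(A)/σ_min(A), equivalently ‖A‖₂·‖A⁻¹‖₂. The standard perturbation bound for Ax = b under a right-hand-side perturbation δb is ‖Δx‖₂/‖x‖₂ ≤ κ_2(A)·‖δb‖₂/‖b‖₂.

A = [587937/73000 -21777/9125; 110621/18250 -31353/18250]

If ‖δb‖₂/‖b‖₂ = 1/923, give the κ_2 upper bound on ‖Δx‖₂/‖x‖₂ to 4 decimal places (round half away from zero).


0.1898

AᵀA = [21658480249/213160000 -789604179/26645000; -789604179/26645000 115198461/13322500]; tr = 37602649/341056, det = 540225/1364224
char-poly roots: 441/4 and 1225/341056
κ_2(A) = √(λ_max/λ_min) = √((441/4) / (1225/341056)) = 175.2000
perturbation bound = 175.2000·1/923 = 0.1898


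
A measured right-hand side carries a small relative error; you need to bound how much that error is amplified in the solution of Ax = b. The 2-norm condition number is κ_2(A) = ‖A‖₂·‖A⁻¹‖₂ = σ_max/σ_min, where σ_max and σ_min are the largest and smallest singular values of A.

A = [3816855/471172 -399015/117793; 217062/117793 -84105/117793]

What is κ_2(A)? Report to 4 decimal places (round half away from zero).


176.8000

M = AᵀA = [9114953409/132066064 -949438665/33016516; -949438665/33016516 98921250/8254129]. tr(M)=63299961/781456, det(M)=164025/781456
solving λ² − 63299961/781456·λ + 164025/781456 = 0 gives λ = 81, 2025/781456
σ_max=√81=9, σ_min=√(2025/781456)=(45/884) → κ = 176.8000


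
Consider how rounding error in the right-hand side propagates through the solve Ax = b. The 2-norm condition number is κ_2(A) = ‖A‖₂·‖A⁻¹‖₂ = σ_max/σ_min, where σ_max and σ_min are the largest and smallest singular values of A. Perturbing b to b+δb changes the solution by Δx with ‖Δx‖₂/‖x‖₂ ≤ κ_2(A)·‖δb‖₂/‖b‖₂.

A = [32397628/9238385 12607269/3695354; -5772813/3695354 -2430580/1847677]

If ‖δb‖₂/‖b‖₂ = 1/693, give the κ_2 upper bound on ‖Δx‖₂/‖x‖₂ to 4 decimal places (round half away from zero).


0.0566

AᵀA = [29772541114969/2020065264100 1415982338064/101003263205; 1415982338064/101003263205 1080320166769/80802610564]; tr = 33757755817/1200990050, det = 197262025/384316816
λ_max, λ_min = (33757755817/1200990050 ± √284156176546087299216/360594275049750625)/2 = 2809/100, 1755625/96079204
κ_2(A) = √(λ_max/λ_min) = √((2809/100) / (1755625/96079204)) = 39.2080
perturbation bound = 39.2080·1/693 = 0.0566


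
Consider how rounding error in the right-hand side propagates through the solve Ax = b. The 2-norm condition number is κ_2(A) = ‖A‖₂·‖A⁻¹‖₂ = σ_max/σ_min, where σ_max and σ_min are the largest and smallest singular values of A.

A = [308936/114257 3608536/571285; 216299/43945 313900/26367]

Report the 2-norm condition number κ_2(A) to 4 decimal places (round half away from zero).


193.8750

M = AᵀA = [35615033921/1129296025 51276426692/677577615; 51276426692/677577615 1846008999376/10163664225]. tr(M)=2563957757/12028005, det(M)=1817487424/1503500625
λ_max, λ_min = (2563957757/12028005 ± √164329495893753128929/3616822607000625)/2 = 5329/25, 341056/60140025
κ = σ_max/σ_min = (73/5)/(584/7755) = 193.8750


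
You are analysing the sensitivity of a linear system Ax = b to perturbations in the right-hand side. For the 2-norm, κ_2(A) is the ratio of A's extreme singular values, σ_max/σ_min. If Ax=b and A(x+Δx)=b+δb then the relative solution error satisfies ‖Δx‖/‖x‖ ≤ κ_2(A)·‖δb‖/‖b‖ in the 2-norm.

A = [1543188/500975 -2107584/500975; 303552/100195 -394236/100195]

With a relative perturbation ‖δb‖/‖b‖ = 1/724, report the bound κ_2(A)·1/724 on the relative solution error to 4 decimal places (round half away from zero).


AᵀA = [5570778384/298425625 -7424704512/298425625; -7424704512/298425625 9901856016/298425625]; tr = 618905376/11937025, det = 186624/477481
eigenvalues of AᵀA: λ = (tr ± √(tr²−4·det))/2 = 1296/25, 3600/477481
σ_max=√(1296/25)=(36/5), σ_min=√(3600/477481)=(60/691) → κ = 82.9200
bound on ‖Δx‖/‖x‖: κ·ε = 82.9200·1/724 = 0.1145

0.1145


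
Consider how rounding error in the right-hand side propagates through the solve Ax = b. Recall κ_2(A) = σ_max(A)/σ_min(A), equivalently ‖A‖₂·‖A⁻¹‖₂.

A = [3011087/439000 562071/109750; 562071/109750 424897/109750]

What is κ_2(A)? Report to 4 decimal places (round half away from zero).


AᵀA = [564857034649/7708840000 105909352317/1927210000; 105909352317/1927210000 9929225393/240901250]; tr = 35303689889/308353600, det = 131079601/1233414400
solving λ² − 35303689889/308353600·λ + 131079601/1233414400 = 0 gives λ = 11449/100, 11449/12334144
κ_2(A) = √(λ_max/λ_min) = √((11449/100) / (11449/12334144)) = 351.2000

351.2000


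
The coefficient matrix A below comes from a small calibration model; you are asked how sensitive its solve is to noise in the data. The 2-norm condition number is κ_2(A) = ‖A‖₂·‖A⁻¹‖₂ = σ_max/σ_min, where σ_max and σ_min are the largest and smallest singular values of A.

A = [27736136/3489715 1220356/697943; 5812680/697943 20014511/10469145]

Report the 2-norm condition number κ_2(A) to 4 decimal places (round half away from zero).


AᵀA = [1919113507456/14480512225 86358235336/2896102445; 86358235336/2896102445 874751632681/130324610025]; tr = 2159044997/15505605, det = 775511104/1938200625
char-poly roots: 3481/25 and 222784/77528025
κ_2(A) = √(λ_max/λ_min) = √((3481/25) / (222784/77528025)) = 220.1250

220.1250


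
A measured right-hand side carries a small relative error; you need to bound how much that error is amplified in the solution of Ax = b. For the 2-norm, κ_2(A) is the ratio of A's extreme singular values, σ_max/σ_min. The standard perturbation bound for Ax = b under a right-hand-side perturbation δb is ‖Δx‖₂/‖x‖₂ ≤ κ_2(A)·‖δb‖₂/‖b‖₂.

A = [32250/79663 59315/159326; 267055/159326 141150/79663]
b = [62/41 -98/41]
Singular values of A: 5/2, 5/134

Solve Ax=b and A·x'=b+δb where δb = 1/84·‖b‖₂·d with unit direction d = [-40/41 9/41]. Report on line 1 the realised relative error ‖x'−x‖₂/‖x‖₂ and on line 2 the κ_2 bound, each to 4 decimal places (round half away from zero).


σ_max = 5/2, σ_min = 5/134
condition number: (5/2) ÷ (5/134) = 67.0000
worst-case relative error ≤ 67.0000 × 1/84 = 0.7976
solve Ax = b  →  x = [38.2621 -37.5448]
‖b‖₂ = 2.8284 and ‖x‖₂ = 53.6060
Δx = A⁻¹·δb where δb = 1/84·2.8284·d; ‖Δx‖ = 0.9024
realised ‖Δx‖/‖x‖ = 0.0168
so the bound overstates the realised error by a factor of ≈ 47.3814 (computed from the unrounded values)

0.0168
0.7976


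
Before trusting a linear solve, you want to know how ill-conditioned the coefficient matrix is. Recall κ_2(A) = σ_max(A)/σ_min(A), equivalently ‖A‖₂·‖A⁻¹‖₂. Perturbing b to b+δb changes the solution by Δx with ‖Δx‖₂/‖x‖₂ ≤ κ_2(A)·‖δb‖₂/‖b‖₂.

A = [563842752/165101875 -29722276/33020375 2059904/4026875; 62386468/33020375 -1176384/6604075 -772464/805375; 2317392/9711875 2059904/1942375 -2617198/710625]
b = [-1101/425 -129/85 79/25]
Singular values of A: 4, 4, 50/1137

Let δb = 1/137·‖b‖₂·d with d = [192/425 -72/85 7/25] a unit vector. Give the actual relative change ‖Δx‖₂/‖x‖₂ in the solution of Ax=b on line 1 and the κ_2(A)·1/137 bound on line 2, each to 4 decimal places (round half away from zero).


from the listed singular values, σ₁ = 4, σ_n = 50/1137
condition number: 4 ÷ (50/1137) = 90.9600
worst-case relative error ≤ 90.9600 × 1/137 = 0.6639
solve Ax = b  →  x = [4.1064 21.6675 5.6472]
‖b‖ = 4.3589, ‖x‖ = 22.7647
with δb = [0.0144 -0.0270 0.0089], A·Δx = δb → ‖Δx‖ = 0.7235
relative error = 0.0318
so the bound overstates the realised error by a factor of ≈ 20.8903 (computed from the unrounded values)

0.0318
0.6639


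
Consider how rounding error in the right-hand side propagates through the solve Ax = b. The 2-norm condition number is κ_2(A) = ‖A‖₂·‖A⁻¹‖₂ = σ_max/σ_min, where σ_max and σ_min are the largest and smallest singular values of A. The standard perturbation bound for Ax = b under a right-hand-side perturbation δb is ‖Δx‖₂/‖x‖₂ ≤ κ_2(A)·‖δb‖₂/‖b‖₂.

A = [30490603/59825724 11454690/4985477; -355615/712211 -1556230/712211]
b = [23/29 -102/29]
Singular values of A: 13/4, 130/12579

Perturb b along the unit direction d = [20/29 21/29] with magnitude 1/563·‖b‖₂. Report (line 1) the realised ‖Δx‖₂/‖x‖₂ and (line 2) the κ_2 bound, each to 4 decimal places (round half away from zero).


0.0032
0.5586

from the listed singular values, σ₁ = 13/4, σ_n = 130/12579
condition number: (13/4) ÷ (130/12579) = 314.4750
κ_2(A)·‖δb‖/‖b‖ = 0.5586
solve Ax = b  →  x = [189.0056 -41.5801]
‖b‖ = 3.6056, ‖x‖ = 193.5253
Δx = A⁻¹·δb where δb = 1/563·3.6056·d; ‖Δx‖ = 0.6197
relative error = 0.0032
realised/bound (from unrounded values) ≈ 0.0057


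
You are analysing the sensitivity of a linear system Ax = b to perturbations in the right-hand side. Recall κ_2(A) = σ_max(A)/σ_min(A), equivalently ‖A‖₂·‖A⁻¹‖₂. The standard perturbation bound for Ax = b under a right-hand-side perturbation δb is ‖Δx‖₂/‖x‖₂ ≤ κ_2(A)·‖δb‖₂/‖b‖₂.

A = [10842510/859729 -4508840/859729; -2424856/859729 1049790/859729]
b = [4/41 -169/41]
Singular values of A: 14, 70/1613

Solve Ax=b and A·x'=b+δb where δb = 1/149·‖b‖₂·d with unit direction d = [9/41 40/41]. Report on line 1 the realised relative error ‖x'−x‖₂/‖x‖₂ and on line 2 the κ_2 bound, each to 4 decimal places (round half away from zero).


0.0069
2.1651

from the listed singular values, σ₁ = 14, σ_n = 70/1613
condition number: 14 ÷ (70/1613) = 322.6000
κ_2(A)·‖δb‖/‖b‖ = 2.1651
solve Ax = b  →  x = [-35.3846 -85.1088]
‖b‖ = 4.1231, ‖x‖ = 92.1715
re-solving with b+δb shifts x by Δx of norm 0.6376
dividing the unrounded norms, ‖Δx‖/‖x‖ = 0.0069
realised/bound (from unrounded values) ≈ 0.0032


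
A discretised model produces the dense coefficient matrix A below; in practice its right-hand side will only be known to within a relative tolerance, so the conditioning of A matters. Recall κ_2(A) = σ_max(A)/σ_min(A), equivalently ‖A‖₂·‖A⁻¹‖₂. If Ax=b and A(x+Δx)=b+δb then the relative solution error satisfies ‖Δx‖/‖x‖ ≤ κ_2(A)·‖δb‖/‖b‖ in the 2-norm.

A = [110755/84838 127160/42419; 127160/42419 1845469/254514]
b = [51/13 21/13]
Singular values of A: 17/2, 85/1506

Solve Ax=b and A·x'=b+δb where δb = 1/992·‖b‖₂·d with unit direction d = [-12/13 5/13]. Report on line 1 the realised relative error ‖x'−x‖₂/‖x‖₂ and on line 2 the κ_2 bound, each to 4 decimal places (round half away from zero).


0.0014
0.1518

from the listed singular values, σ₁ = 17/2, σ_n = 85/1506
condition number: (17/2) ÷ (85/1506) = 150.6000
κ_2(A)·‖δb‖/‖b‖ = 0.1518
solve Ax = b  →  x = [49.2000 -20.1176]
2-norm of b is 4.2426; of x, 53.1541
with δb = [-0.0039 0.0016], A·Δx = δb → ‖Δx‖ = 0.0758
realised ‖Δx‖/‖x‖ = 0.0014
tightness: 0.0014 against a bound of 0.1518 (unrounded ratio ≈ 0.0094)


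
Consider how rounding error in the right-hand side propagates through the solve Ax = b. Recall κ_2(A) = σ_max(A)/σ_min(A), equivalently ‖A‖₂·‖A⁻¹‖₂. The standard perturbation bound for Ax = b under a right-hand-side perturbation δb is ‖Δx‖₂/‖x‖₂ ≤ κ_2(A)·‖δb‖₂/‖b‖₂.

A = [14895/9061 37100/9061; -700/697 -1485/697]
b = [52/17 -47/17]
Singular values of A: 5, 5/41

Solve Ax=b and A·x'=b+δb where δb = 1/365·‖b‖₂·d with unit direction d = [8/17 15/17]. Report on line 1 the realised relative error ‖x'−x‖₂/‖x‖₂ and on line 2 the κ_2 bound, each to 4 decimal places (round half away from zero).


from the listed singular values, σ₁ = 5, σ_n = 5/41
condition number: 5 ÷ (5/41) = 41.0000
worst-case relative error ≤ 41.0000 × 1/365 = 0.1123
solve Ax = b  →  x = [7.8769 -2.4154]
2-norm of b is 4.1231; of x, 8.2389
with δb = [0.0053 0.0100], A·Δx = δb → ‖Δx‖ = 0.0926
realised ‖Δx‖/‖x‖ = 0.0112
tightness: 0.0112 against a bound of 0.1123 (unrounded ratio ≈ 0.1001)

0.0112
0.1123


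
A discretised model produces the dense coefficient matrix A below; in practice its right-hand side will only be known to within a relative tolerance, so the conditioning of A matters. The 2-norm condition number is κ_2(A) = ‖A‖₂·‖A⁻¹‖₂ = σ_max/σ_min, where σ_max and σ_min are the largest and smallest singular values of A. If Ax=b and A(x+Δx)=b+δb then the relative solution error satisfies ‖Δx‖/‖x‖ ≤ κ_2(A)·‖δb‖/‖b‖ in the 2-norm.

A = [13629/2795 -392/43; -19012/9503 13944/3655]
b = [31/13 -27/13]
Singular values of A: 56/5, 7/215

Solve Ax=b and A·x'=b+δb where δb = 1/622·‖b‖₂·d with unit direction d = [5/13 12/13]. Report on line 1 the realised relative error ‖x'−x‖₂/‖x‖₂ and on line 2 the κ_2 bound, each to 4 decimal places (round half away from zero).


from the listed singular values, σ₁ = 56/5, σ_n = 7/215
condition number: (56/5) ÷ (7/215) = 344.0000
perturbation bound = 344.0000·1/622 = 0.5531
solve Ax = b  →  x = [-26.9748 -14.6901]
‖b‖ = 3.1623, ‖x‖ = 30.7155
δb = ε·‖b‖·d = [0.0020 0.0047]; solving A·Δx = δb gives ‖Δx‖ = 0.1562
relative error = 0.0051
realised/bound (from unrounded values) ≈ 0.0092

0.0051
0.5531


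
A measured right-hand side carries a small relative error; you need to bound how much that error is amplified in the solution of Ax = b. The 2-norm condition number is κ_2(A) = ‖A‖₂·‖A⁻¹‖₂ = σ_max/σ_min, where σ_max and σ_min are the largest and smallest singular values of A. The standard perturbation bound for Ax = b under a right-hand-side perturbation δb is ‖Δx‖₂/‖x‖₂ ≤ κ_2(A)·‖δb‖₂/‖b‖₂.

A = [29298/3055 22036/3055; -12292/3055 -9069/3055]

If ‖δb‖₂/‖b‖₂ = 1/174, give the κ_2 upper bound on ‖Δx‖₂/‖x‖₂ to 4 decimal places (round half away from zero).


1.7557

M = AᵀA = [5973172/55225 4479804/55225; 4479804/55225 3359953/55225]. tr(M)=373325/2209, det(M)=676/2209
λ_max, λ_min = (373325/2209 ± √139365582489/4879681)/2 = 169, 4/2209
κ_2(A) = √(λ_max/λ_min) = √(169 / (4/2209)) = 305.5000
perturbation bound = 305.5000·1/174 = 1.7557


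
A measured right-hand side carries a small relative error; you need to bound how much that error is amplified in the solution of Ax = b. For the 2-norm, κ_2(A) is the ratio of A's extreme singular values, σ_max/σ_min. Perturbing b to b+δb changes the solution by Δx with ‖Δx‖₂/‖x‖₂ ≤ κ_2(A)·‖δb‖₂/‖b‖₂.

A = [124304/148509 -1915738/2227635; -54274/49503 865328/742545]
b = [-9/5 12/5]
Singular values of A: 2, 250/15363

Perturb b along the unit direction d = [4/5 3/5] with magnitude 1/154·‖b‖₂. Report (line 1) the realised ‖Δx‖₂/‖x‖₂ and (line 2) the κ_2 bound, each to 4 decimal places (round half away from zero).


0.7981
0.7981

σ_max = 2, σ_min = 250/15363
κ = σ_max/σ_min = 2/(250/15363) = 122.9040
bound on ‖Δx‖/‖x‖: κ·ε = 122.9040·1/154 = 0.7981
solve Ax = b  →  x = [-1.0345 1.0862]
2-norm of b is 3.0000; of x, 1.5000
Δx = A⁻¹·δb where δb = 1/154·3.0000·d; ‖Δx‖ = 1.1971
realised ‖Δx‖/‖x‖ = 0.7981
tightness: 0.7981 against a bound of 0.7981; the bound is attained (ratio 1)


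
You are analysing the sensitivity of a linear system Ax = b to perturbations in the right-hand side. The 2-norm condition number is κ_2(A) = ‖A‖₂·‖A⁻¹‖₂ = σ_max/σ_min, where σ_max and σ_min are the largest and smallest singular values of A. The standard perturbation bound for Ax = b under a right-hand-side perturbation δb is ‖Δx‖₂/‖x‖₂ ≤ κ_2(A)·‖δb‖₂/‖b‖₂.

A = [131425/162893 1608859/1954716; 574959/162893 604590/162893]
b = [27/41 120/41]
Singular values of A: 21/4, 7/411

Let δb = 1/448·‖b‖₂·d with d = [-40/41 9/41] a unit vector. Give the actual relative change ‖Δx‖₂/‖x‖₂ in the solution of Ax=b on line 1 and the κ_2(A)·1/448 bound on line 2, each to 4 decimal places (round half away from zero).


0.6881
0.6881

σ_max = 21/4, σ_min = 7/411
condition number: (21/4) ÷ (7/411) = 308.2500
κ_2(A)·‖δb‖/‖b‖ = 0.6881
solve Ax = b  →  x = [0.3941 0.4138]
2-norm of b is 3.0000; of x, 0.5714
re-solving with b+δb shifts x by Δx of norm 0.3932
dividing the unrounded norms, ‖Δx‖/‖x‖ = 0.6881
realised/bound = 1 exactly: the bound is attained for this b and d


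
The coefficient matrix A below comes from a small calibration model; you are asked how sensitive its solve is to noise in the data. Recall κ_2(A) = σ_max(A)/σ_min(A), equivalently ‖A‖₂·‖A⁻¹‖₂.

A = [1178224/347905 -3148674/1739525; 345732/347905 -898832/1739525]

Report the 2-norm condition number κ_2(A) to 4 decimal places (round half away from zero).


M = AᵀA = [3547629200/284795033 -1892046240/284795033; -1892046240/284795033 1009133828/284795033]. tr(M)=268044884/16752649, det(M)=40000/16752649
λ_max, λ_min = (268044884/16752649 ± √71845379414733456/280651248517201)/2 = 16, 2500/16752649
κ_2(A) = √(λ_max/λ_min) = √(16 / (2500/16752649)) = 327.4400

327.4400


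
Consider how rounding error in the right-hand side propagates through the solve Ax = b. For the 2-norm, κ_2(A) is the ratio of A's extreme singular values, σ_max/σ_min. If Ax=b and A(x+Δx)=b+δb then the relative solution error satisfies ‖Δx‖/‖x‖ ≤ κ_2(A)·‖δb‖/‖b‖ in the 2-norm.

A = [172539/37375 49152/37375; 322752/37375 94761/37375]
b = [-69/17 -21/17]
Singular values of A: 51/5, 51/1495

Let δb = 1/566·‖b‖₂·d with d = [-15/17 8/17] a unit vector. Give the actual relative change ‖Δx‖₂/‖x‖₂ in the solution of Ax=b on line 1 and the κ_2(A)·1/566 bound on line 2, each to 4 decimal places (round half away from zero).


σ_max = 51/5, σ_min = 51/1495
condition number: (51/5) ÷ (51/1495) = 299.0000
bound on ‖Δx‖/‖x‖: κ·ε = 299.0000·1/566 = 0.5283
solve Ax = b  →  x = [-24.9059 84.3412]
‖b‖ = 4.2426, ‖x‖ = 87.9417
with δb = [-0.0066 0.0035], A·Δx = δb → ‖Δx‖ = 0.2197
dividing the unrounded norms, ‖Δx‖/‖x‖ = 0.0025
realised/bound (from unrounded values) ≈ 0.0047

0.0025
0.5283


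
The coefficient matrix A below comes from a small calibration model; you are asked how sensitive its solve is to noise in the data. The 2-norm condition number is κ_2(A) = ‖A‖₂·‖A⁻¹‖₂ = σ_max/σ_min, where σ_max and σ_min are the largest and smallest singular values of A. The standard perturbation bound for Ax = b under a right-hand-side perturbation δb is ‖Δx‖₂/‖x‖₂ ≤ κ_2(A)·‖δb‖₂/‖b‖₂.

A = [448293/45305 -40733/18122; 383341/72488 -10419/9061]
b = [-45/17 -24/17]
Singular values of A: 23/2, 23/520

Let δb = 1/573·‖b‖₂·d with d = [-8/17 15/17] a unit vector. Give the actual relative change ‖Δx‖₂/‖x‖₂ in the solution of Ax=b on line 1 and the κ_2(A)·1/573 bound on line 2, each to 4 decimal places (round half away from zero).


from the listed singular values, σ₁ = 23/2, σ_n = 23/520
κ_2(A) = (23/2) / (23/520) = 260.0000
κ_2(A)·‖δb‖/‖b‖ = 0.4538
solve Ax = b  →  x = [-0.2545 0.0573]
‖b‖₂ = 3.0000 and ‖x‖₂ = 0.2609
with δb = [-0.0025 0.0046], A·Δx = δb → ‖Δx‖ = 0.1184
realised ‖Δx‖/‖x‖ = 0.4538
realised/bound = 1 exactly: the bound is attained for this b and d

0.4538
0.4538


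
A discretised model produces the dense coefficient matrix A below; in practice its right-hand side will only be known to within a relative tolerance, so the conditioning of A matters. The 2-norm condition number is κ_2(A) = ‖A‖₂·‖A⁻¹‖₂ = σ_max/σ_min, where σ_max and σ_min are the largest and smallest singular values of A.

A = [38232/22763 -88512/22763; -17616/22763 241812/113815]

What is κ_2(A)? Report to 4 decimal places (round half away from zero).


form AᵀA = [6131520/1792921 -73286208/8964605; -73286208/8964605 880042896/44823025] with trace 6114384/265225 and determinant 82944/265225
eigenvalues of AᵀA: λ = (tr ± √(tr²−4·det))/2 = 576/25, 144/10609
so κ_2 = √((576/25) / (144/10609)) = 41.2000

41.2000


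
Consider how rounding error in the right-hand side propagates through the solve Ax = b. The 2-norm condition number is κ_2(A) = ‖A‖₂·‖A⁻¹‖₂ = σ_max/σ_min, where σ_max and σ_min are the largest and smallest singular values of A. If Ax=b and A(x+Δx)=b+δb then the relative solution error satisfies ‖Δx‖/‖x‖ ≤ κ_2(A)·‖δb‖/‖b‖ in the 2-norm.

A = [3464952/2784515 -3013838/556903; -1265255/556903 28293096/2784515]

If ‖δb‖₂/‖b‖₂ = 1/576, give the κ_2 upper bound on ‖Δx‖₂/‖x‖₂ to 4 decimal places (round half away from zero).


form AᵀA = [180026462761/26828802025 -160002716904/5365760405; -160002716904/5365760405 3555639337444/26828802025] with trace 444457561/3192005 and determinant 48469444/399000625
eigenvalues of AᵀA: λ = (tr ± √(tr²−4·det))/2 = 3481/25, 13924/15960025
σ_max=√(3481/25)=(59/5), σ_min=√(13924/15960025)=(118/3995) → κ = 399.5000
bound on ‖Δx‖/‖x‖: κ·ε = 399.5000·1/576 = 0.6936

0.6936


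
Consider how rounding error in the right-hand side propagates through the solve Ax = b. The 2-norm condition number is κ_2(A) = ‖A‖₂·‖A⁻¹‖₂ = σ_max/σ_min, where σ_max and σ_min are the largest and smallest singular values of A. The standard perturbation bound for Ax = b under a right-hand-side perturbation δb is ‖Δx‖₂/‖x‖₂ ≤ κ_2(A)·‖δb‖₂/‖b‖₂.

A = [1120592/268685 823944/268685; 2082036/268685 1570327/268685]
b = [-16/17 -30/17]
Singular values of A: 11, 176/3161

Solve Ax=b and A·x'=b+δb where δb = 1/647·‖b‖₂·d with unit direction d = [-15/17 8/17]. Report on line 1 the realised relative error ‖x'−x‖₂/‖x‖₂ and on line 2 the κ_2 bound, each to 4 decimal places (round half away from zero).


largest singular value 11, smallest 176/3161
condition number: 11 ÷ (176/3161) = 197.5625
worst-case relative error ≤ 197.5625 × 1/647 = 0.3054
solve Ax = b  →  x = [-0.1455 -0.1091]
‖b‖ = 2.0000, ‖x‖ = 0.1818
re-solving with b+δb shifts x by Δx of norm 0.0555
realised ‖Δx‖/‖x‖ = 0.3054
realised/bound = 1 exactly: the bound is attained for this b and d

0.3054
0.3054


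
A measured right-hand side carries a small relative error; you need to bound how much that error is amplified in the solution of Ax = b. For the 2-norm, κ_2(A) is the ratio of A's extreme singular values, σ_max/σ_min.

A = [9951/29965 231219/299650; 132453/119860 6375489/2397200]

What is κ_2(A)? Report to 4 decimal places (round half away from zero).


295.0400

AᵀA = [765126225/574656784 7344641385/2298627136; 7344641385/2298627136 70509507921/9194508544]; tr = 489654009/54405376, det = 50625/54405376
eigenvalues of AᵀA: λ = (tr ± √(tr²−4·det))/2 = 9, 5625/54405376
κ = σ_max/σ_min = 3/(75/7376) = 295.0400


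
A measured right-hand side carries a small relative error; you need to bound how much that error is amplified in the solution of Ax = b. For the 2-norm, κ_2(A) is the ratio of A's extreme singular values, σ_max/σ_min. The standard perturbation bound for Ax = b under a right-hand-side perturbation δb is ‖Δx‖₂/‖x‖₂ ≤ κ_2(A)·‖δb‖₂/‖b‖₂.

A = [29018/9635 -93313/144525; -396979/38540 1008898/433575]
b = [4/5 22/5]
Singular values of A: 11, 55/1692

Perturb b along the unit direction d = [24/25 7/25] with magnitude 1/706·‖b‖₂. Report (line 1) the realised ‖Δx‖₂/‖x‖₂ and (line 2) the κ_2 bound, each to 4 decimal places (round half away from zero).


from the listed singular values, σ₁ = 11, σ_n = 55/1692
κ_2(A) = 11 / (55/1692) = 338.4000
κ_2(A)·‖δb‖/‖b‖ = 0.4793
solve Ax = b  →  x = [13.1512 60.1064]
‖b‖₂ = 4.4721 and ‖x‖₂ = 61.5283
δb = ε·‖b‖·d = [0.0061 0.0018]; solving A·Δx = δb gives ‖Δx‖ = 0.1949
relative error = 0.0032
so the bound overstates the realised error by a factor of ≈ 151.3397 (computed from the unrounded values)

0.0032
0.4793


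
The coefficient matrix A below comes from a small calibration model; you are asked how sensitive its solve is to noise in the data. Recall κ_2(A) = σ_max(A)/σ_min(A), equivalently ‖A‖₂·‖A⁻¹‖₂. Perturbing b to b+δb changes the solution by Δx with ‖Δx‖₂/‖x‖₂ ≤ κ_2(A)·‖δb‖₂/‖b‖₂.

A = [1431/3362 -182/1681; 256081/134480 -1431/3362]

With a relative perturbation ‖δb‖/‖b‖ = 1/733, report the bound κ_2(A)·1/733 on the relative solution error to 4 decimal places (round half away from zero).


0.2183

form AᵀA = [40960081/10758400 -230391/268960; -230391/268960 1297/6724] with trace 25601/6400 and determinant 1/1600
eigenvalues of AᵀA: λ = (tr ± √(tr²−4·det))/2 = 4, 1/6400
κ_2(A) = √(λ_max/λ_min) = √(4 / (1/6400)) = 160.0000
worst-case relative error ≤ 160.0000 × 1/733 = 0.2183


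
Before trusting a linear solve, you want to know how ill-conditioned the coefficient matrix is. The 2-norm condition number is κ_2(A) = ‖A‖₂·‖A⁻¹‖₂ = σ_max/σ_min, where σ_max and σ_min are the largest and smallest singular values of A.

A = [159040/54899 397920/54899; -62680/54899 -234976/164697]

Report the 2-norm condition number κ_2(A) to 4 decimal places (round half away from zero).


AᵀA = [17384000/1792921 121703680/5378763; 121703680/5378763 880592896/16136289]; tr = 6136384/95481, det = 1638400/95481
λ_max, λ_min = (6136384/95481 ± √37029464313856/9116621361)/2 = 64, 25600/95481
σ_max=√64=8, σ_min=√(25600/95481)=(160/309) → κ = 15.4500

15.4500


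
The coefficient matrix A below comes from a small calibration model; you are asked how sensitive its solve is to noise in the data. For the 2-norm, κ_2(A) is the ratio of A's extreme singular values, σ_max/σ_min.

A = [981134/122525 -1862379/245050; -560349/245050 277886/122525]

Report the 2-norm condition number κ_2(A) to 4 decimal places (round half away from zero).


AᵀA = [6663178729/96079204 -1586365200/24019801; -1586365200/24019801 6043740889/96079204]; tr = 7554649/57122, det = 279841/456976
eigenvalues of AᵀA: λ = (tr ± √(tr²−4·det))/2 = 529/4, 529/114244
σ_max=√(529/4)=(23/2), σ_min=√(529/114244)=(23/338) → κ = 169.0000

169.0000


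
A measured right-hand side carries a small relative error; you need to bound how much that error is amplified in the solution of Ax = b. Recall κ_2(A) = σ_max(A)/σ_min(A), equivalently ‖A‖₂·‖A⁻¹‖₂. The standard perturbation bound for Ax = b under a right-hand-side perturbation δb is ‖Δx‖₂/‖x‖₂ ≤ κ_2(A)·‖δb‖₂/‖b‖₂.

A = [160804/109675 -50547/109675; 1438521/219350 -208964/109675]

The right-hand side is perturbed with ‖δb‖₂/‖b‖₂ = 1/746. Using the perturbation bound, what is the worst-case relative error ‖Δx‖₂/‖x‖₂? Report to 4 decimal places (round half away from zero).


0.2869

AᵀA = [258509741/5724500 -18849222/1431125; -18849222/1431125 5499221/1431125]; tr = 2244053/45796, det = 2401/45796
char-poly roots: 49 and 49/45796
κ = σ_max/σ_min = 7/(7/214) = 214.0000
bound on ‖Δx‖/‖x‖: κ·ε = 214.0000·1/746 = 0.2869


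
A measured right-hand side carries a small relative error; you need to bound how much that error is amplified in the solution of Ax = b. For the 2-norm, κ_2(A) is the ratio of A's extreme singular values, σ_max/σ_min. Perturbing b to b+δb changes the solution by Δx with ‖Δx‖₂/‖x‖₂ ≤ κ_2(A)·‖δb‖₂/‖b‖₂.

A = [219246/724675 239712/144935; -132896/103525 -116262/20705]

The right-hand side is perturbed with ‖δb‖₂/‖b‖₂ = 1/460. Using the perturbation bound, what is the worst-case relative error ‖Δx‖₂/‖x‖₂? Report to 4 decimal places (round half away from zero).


AᵀA = [1461559684/840246169 6477143040/840246169; 6477143040/840246169 28791504900/840246169]; tr = 17997064/499849, det = 90000/499849
char-poly roots: 36 and 2500/499849
κ_2(A) = √(λ_max/λ_min) = √(36 / (2500/499849)) = 84.8400
worst-case relative error ≤ 84.8400 × 1/460 = 0.1844

0.1844


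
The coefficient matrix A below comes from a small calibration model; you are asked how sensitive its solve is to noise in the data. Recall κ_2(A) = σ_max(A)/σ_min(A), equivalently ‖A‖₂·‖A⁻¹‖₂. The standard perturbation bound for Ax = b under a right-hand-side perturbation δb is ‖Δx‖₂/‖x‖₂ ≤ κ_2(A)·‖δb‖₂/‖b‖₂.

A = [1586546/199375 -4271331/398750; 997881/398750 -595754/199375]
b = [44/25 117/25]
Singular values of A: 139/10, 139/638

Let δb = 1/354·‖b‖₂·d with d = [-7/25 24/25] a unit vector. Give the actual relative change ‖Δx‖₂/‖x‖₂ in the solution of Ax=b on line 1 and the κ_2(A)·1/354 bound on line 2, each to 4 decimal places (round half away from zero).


0.0035
0.1802

from the listed singular values, σ₁ = 139/10, σ_n = 139/638
κ_2(A) = (139/10) / (139/638) = 63.8000
perturbation bound = 63.8000·1/354 = 0.1802
solve Ax = b  →  x = [14.8173 10.8432]
2-norm of b is 5.0000; of x, 18.3610
with δb = [-0.0040 0.0136], A·Δx = δb → ‖Δx‖ = 0.0648
realised ‖Δx‖/‖x‖ = 0.0035
realised/bound (from unrounded values) ≈ 0.0196


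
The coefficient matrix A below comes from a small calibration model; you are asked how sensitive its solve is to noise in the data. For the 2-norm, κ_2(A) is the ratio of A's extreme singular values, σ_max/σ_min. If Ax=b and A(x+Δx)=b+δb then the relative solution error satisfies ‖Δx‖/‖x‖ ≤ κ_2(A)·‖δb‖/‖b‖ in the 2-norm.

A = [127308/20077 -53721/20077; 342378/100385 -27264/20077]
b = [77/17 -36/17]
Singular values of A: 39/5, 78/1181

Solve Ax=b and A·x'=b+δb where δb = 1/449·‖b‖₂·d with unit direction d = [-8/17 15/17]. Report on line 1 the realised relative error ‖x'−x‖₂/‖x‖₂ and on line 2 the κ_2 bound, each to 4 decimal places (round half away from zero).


largest singular value 39/5, smallest 78/1181
κ = σ_max/σ_min = (39/5)/(78/1181) = 118.1000
κ_2(A)·‖δb‖/‖b‖ = 0.2630
solve Ax = b  →  x = [-22.9389 -56.0533]
‖b‖ = 5.0000, ‖x‖ = 60.5653
δb = ε·‖b‖·d = [-0.0052 0.0098]; solving A·Δx = δb gives ‖Δx‖ = 0.1686
realised ‖Δx‖/‖x‖ = 0.0028
so the bound overstates the realised error by a factor of ≈ 94.4819 (computed from the unrounded values)

0.0028
0.2630


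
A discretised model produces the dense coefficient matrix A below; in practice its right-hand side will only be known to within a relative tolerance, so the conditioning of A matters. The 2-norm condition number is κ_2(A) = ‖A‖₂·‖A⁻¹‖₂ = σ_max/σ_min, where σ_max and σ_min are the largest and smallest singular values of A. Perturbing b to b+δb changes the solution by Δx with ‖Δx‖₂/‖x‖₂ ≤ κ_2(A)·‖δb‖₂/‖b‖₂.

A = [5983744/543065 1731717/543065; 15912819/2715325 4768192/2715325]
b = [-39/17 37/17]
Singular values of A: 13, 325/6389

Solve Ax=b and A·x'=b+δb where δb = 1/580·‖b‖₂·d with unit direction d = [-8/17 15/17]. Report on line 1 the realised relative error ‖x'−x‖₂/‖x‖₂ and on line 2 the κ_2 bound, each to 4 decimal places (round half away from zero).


0.0018
0.4406

σ_max = 13, σ_min = 325/6389
κ = σ_max/σ_min = 13/(325/6389) = 255.5600
bound on ‖Δx‖/‖x‖: κ·ε = 255.5600·1/580 = 0.4406
solve Ax = b  →  x = [-16.5870 56.5948]
‖b‖₂ = 3.1623 and ‖x‖₂ = 58.9754
with δb = [-0.0026 0.0048], A·Δx = δb → ‖Δx‖ = 0.1072
dividing the unrounded norms, ‖Δx‖/‖x‖ = 0.0018
tightness: 0.0018 against a bound of 0.4406 (unrounded ratio ≈ 0.0041)


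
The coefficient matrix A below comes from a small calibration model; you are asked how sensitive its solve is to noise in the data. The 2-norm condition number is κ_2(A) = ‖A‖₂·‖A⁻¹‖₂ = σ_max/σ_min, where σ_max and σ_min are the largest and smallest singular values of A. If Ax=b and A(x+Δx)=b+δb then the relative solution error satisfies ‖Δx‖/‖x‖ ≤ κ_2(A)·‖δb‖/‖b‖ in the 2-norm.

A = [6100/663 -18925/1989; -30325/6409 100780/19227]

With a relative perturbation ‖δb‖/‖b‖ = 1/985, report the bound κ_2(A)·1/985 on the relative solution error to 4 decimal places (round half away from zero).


0.0713

AᵀA = [136920625/1279161 -431116000/3837483; -431116000/3837483 1358541025/11512449]; tr = 3080650/13689, det = 15625/1521
solving λ² − 3080650/13689·λ + 15625/1521 = 0 gives λ = 225, 625/13689
κ_2(A) = √(λ_max/λ_min) = √(225 / (625/13689)) = 70.2000
worst-case relative error ≤ 70.2000 × 1/985 = 0.0713


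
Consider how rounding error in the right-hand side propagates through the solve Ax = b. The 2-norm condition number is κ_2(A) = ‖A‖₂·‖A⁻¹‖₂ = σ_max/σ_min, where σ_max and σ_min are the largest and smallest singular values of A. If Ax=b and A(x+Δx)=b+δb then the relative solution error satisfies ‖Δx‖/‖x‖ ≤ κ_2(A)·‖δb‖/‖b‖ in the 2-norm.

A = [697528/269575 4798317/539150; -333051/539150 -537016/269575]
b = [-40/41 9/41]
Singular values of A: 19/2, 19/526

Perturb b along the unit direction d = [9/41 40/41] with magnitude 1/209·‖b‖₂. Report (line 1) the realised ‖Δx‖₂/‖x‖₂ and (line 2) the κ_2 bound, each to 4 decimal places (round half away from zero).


1.2584
1.2584

largest singular value 19/2, smallest 19/526
κ = σ_max/σ_min = (19/2)/(19/526) = 263.0000
perturbation bound = 263.0000·1/209 = 1.2584
solve Ax = b  →  x = [-0.0295 -0.1011]
‖b‖₂ = 1.0000 and ‖x‖₂ = 0.1053
Δx = A⁻¹·δb where δb = 1/209·1.0000·d; ‖Δx‖ = 0.1325
realised ‖Δx‖/‖x‖ = 1.2584
tightness: 1.2584 against a bound of 1.2584; the bound is attained (ratio 1)


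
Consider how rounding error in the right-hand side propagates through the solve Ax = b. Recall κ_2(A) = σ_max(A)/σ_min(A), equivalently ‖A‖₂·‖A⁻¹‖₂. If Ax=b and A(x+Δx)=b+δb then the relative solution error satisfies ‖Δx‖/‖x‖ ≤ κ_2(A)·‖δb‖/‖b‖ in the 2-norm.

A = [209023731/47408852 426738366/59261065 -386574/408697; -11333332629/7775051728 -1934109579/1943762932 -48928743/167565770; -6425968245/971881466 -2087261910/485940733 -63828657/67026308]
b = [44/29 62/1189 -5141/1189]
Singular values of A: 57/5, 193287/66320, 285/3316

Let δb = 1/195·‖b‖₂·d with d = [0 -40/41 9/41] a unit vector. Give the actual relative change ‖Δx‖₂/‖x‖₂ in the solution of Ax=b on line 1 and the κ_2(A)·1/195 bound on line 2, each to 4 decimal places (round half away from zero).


σ_max = 57/5, σ_min = 285/3316
condition number: (57/5) ÷ (285/3316) = 132.6400
perturbation bound = 132.6400·1/195 = 0.6802
solve Ax = b  →  x = [4.6453 -3.9396 -9.9433]
‖b‖ = 4.5826, ‖x‖ = 11.6606
re-solving with b+δb shifts x by Δx of norm 0.2734
realised ‖Δx‖/‖x‖ = 0.0234
so the bound overstates the realised error by a factor of ≈ 29.0079 (computed from the unrounded values)

0.0234
0.6802


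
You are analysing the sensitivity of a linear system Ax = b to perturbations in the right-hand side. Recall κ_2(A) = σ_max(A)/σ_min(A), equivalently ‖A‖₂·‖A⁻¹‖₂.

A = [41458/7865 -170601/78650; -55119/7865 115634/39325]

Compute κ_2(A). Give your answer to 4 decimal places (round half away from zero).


AᵀA = [190274797/2474329 -396400743/12371645; -396400743/12371645 3303583561/247432900]; tr = 132136469/1464100, det = 130321/1464100
solving λ² − 132136469/1464100·λ + 130321/1464100 = 0 gives λ = 361/4, 361/366025
so κ_2 = √((361/4) / (361/366025)) = 302.5000

302.5000


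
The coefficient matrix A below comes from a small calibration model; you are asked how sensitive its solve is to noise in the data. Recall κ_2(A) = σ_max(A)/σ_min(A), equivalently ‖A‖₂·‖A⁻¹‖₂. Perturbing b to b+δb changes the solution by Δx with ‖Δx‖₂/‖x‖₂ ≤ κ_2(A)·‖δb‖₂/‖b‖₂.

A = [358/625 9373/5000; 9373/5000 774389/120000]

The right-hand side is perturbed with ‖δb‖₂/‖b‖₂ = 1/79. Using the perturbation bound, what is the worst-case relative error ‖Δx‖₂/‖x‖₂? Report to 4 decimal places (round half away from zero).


3.4025

AᵀA = [153689/40000 12644177/960000; 12644177/960000 1040450761/23040000]; tr = 1806361/36864, det = 1225/36864
solving λ² − 1806361/36864·λ + 1225/36864 = 0 gives λ = 49, 25/36864
so κ_2 = √(49 / (25/36864)) = 268.8000
κ_2(A)·‖δb‖/‖b‖ = 3.4025


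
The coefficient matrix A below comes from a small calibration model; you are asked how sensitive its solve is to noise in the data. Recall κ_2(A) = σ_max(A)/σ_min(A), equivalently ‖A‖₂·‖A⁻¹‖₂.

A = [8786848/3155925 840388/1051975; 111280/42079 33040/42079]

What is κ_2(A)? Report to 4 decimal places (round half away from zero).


217.6500

AᵀA = [174630694144/11842880625 16977595264/3947626875; 16977595264/3947626875 1651043984/1315875625]; tr = 303184144/18948609, det = 102400/18948609
eigenvalues of AᵀA: λ = (tr ± √(tr²−4·det))/2 = 16, 6400/18948609
so κ_2 = √(16 / (6400/18948609)) = 217.6500


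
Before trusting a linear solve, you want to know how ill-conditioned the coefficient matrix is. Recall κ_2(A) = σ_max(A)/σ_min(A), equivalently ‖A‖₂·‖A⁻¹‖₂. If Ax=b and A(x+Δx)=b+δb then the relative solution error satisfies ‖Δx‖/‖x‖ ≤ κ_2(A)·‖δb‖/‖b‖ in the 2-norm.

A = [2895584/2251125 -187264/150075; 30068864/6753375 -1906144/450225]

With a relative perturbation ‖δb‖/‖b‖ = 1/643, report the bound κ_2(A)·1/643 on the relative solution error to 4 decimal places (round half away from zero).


0.5795

form AᵀA = [1567353988096/72972918225 -99513171968/4864861215; -99513171968/4864861215 6318392320/324324081] with trace 3554093056/86769225 and determinant 1048576/86769225
solving λ² − 3554093056/86769225·λ + 1048576/86769225 = 0 gives λ = 1024/25, 1024/3470769
κ = σ_max/σ_min = (32/5)/(32/1863) = 372.6000
bound on ‖Δx‖/‖x‖: κ·ε = 372.6000·1/643 = 0.5795


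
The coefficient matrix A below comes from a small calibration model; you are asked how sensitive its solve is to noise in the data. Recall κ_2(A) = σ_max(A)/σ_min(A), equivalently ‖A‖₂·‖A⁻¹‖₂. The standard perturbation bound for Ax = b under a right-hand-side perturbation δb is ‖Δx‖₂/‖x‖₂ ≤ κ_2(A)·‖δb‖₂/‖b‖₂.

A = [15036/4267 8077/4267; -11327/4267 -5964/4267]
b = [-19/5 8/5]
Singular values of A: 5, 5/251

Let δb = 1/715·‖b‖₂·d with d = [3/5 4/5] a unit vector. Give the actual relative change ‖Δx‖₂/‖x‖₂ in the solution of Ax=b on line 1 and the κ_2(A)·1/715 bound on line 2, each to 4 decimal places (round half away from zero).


0.0058
0.3510

from the listed singular values, σ₁ = 5, σ_n = 5/251
κ_2(A) = 5 / (5/251) = 251.0000
κ_2(A)·‖δb‖/‖b‖ = 0.3510
solve Ax = b  →  x = [22.9176 -44.6706]
2-norm of b is 4.1231; of x, 50.2064
with δb = [0.0035 0.0046], A·Δx = δb → ‖Δx‖ = 0.2895
dividing the unrounded norms, ‖Δx‖/‖x‖ = 0.0058
realised/bound (from unrounded values) ≈ 0.0164


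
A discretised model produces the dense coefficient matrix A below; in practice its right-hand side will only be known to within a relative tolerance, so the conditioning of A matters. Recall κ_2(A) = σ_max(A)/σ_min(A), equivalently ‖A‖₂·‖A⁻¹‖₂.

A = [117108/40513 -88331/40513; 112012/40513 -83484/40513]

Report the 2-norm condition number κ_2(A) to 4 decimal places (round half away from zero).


form AᵀA = [31225888/1951609 -23419116/1951609; -23419116/1951609 17564737/1951609] with trace 48790625/1951609 and determinant 10000/1951609
eigenvalues of AᵀA: λ = (tr ± √(tr²−4·det))/2 = 25, 400/1951609
κ = σ_max/σ_min = 5/(20/1397) = 349.2500

349.2500
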